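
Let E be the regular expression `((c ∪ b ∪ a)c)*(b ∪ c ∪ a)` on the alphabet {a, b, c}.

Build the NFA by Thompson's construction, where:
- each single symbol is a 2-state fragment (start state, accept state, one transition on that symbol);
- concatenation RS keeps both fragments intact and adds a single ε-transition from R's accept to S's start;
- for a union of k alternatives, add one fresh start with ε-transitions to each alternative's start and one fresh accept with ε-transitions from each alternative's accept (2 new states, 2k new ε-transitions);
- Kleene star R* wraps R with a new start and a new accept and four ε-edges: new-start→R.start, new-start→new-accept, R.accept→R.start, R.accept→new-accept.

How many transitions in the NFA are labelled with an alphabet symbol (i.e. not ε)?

By structural recursion:
Each of the 7 symbol leaves contributes exactly 1 symbol transition.
  c ∪ b ∪ a — 3 symbol transitions
  (c ∪ b ∪ a)c — 4 symbol transitions
  ((c ∪ b ∪ a)c)* — 4 symbol transitions
  b ∪ c ∪ a — 3 symbol transitions
  ((c ∪ b ∪ a)c)*(b ∪ c ∪ a) — 7 symbol transitions

7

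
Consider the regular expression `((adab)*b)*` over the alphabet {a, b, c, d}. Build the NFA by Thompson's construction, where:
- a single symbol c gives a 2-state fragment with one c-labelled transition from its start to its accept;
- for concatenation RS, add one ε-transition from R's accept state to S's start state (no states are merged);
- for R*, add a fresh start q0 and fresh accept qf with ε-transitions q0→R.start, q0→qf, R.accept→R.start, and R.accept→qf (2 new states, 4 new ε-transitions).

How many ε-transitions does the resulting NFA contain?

12

Recursing over subexpressions:
Each of the 5 symbol leaves contributes 0 ε-transitions.
  adab = 3 ε-transitions
  (adab)* = 7 ε-transitions
  (adab)*b = 8 ε-transitions
  ((adab)*b)* = 12 ε-transitions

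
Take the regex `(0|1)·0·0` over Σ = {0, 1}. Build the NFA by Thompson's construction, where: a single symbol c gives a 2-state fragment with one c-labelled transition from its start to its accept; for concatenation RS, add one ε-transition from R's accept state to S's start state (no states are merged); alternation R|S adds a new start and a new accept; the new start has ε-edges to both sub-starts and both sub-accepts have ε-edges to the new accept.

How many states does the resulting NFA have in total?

Per subexpression:
Each of the 4 symbol leaves contributes a 2-state fragment.
  0|1 — 6 states
  (0|1)·0·0 — 10 states

10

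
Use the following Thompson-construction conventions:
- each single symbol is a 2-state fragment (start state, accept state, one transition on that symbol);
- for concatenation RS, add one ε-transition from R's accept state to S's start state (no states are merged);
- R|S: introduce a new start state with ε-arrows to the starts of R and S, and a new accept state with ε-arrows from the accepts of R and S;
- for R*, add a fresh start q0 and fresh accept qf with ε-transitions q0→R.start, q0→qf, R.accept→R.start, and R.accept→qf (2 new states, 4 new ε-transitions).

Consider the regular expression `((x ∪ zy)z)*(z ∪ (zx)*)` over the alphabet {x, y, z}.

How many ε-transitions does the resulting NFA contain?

Recursing over subexpressions:
Each of the 7 symbol leaves contributes 0 ε-transitions.
  zy = 1 ε-transition
  x ∪ zy = 5 ε-transitions
  (x ∪ zy)z = 6 ε-transitions
  ((x ∪ zy)z)* = 10 ε-transitions
  zx = 1 ε-transition
  (zx)* = 5 ε-transitions
  z ∪ (zx)* = 9 ε-transitions
  ((x ∪ zy)z)*(z ∪ (zx)*) = 20 ε-transitions

20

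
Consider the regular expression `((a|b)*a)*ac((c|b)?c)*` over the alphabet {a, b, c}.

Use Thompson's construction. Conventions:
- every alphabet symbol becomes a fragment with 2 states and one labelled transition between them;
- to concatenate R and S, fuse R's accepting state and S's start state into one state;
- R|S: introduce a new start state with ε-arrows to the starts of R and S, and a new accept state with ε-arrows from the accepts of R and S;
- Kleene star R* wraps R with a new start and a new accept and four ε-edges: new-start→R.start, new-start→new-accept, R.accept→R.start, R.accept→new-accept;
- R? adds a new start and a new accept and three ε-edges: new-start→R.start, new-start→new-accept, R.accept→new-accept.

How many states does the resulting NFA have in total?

23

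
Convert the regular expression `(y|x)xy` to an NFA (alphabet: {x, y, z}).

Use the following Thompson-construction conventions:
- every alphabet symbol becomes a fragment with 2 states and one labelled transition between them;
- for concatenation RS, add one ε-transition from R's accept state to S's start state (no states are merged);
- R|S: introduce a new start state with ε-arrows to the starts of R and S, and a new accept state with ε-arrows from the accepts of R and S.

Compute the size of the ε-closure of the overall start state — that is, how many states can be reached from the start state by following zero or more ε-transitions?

3

Let C(F) = |ε-closure(F.start)| within fragment F, and note whether F accepts ε. Symbol fragments have C = 1 and do not accept ε. Then:
  y|x — new start ε-reaches every alternative's start; none of them accept ε, so the new accept is not reached: |ε-closure| = 1 + 1 + 1 = 3
  (y|x)xy — same as the first factor's closure: |ε-closure| = 3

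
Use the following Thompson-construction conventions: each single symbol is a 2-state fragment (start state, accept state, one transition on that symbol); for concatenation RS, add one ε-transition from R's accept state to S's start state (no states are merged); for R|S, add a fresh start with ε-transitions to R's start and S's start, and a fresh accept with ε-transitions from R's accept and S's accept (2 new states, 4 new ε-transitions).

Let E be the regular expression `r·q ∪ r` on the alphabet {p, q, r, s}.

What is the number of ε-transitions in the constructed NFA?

5

Per subexpression:
Each of the 3 symbol leaves contributes 0 ε-transitions.
  r·q → 1 ε-transition
  r·q ∪ r → 5 ε-transitions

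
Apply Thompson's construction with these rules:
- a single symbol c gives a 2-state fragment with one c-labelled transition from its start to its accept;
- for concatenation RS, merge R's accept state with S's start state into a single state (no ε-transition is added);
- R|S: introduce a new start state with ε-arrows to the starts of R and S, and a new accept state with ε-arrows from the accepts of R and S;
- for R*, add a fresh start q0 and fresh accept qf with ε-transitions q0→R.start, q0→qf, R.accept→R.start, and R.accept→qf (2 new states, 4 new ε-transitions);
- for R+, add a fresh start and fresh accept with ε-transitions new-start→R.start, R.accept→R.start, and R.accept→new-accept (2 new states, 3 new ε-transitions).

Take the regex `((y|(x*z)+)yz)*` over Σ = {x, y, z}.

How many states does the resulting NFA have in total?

15

Bottom-up over the parse tree:
Each of the 5 symbol leaves contributes a 2-state fragment.
  x* = 4 states
  x*z = 5 states
  (x*z)+ = 7 states
  y|(x*z)+ = 11 states
  (y|(x*z)+)yz = 13 states
  ((y|(x*z)+)yz)* = 15 states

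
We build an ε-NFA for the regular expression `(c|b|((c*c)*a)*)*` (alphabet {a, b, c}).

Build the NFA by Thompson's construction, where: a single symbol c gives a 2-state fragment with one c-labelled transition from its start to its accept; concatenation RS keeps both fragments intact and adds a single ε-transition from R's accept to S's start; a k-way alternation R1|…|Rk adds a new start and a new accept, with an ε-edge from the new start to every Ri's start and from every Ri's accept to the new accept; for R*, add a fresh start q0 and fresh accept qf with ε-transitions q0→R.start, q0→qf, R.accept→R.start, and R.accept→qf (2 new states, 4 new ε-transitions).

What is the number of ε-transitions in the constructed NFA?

24

Bottom-up over the parse tree:
Each of the 5 symbol leaves contributes 0 ε-transitions.
  c* = 4 ε-transitions
  c*c = 5 ε-transitions
  (c*c)* = 9 ε-transitions
  (c*c)*a = 10 ε-transitions
  ((c*c)*a)* = 14 ε-transitions
  c|b|((c*c)*a)* = 20 ε-transitions
  (c|b|((c*c)*a)*)* = 24 ε-transitions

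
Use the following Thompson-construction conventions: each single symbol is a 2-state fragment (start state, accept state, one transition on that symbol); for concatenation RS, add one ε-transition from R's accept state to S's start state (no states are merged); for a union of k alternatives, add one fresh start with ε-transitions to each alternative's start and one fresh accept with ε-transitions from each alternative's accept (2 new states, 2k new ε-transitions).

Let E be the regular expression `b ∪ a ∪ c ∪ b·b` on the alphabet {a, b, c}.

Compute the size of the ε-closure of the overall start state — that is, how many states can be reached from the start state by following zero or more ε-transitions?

5

Work bottom-up. For each fragment F, track |ε-closure(F.start)| and whether F's accept lies in that closure (i.e. whether F accepts ε). A single-symbol fragment has closure size 1 and does not accept ε.
  b·b : C equals the left operand's closure size = 1 (its accept is not ε-reachable, so the closure stops there)
  b ∪ a ∪ c ∪ b·b : new start ε-reaches every alternative's start; none of them accept ε, so the new accept is not reached: C = 1 + 1 + 1 + 1 + 1 = 5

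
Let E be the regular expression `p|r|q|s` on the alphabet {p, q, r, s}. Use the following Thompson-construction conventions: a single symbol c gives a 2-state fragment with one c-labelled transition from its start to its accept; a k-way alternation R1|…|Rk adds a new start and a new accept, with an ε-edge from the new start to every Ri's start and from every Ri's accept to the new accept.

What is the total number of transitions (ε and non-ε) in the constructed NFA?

12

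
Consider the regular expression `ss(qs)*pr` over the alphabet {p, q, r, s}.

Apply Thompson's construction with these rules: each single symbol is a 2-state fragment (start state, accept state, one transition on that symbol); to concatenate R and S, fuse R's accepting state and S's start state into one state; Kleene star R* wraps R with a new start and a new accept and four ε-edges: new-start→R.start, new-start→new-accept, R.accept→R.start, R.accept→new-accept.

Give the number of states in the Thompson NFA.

9

Bottom-up over the parse tree:
Each of the 6 symbol leaves contributes a 2-state fragment.
  qs : 3 states
  (qs)* : 5 states
  ss(qs)*pr : 9 states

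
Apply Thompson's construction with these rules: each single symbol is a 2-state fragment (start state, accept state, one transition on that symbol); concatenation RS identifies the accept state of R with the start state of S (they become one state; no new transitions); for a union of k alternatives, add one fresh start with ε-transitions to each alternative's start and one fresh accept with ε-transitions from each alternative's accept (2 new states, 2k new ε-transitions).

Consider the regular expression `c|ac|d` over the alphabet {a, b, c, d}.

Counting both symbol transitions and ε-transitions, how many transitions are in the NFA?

10

Building bottom-up:
Each of the 4 symbol leaves contributes 1 transition (1 symbol, 0 ε).
  ac = 2 transitions (2 symbol, 0 ε)
  c|ac|d = 10 transitions (4 symbol, 6 ε)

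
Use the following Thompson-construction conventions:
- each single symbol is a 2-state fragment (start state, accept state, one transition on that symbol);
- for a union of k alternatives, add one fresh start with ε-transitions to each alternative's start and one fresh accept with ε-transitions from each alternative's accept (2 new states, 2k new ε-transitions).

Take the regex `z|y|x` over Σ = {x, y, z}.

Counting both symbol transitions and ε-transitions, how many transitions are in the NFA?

Recursing over subexpressions:
Each of the 3 symbol leaves contributes 1 transition (1 symbol, 0 ε).
  z|y|x → 9 transitions (3 symbol, 6 ε)

9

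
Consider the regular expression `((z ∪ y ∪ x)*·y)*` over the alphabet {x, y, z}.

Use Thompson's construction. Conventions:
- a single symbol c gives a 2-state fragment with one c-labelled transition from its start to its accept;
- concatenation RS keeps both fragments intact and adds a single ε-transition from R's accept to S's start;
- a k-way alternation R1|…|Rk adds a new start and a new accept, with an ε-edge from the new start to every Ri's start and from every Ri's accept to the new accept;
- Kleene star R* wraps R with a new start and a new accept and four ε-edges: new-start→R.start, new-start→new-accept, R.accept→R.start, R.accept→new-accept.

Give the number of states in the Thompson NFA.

Bottom-up over the parse tree:
Each of the 4 symbol leaves contributes a 2-state fragment.
  z ∪ y ∪ x → 8 states
  (z ∪ y ∪ x)* → 10 states
  (z ∪ y ∪ x)*·y → 12 states
  ((z ∪ y ∪ x)*·y)* → 14 states

14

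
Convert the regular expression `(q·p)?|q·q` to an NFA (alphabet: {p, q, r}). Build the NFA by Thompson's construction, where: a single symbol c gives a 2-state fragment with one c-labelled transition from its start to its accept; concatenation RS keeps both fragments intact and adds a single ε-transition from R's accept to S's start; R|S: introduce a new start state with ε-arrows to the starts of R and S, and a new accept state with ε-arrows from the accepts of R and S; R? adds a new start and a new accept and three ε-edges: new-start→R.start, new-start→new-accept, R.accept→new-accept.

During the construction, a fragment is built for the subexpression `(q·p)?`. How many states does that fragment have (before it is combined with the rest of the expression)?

Fragment for `(q·p)?`:
Each of the 2 symbol leaves contributes a 2-state fragment.
  q·p — 4 states
  (q·p)? — 6 states

6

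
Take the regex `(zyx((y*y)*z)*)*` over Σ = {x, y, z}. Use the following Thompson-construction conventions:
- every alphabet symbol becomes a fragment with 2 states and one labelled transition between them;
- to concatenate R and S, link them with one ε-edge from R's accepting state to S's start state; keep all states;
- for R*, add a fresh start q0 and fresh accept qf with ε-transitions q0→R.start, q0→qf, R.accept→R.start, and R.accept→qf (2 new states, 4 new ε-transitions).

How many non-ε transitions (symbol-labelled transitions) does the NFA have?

Bottom-up over the parse tree:
Each of the 6 symbol leaves contributes exactly 1 symbol transition.
  y* : 1 symbol transition
  y*y : 2 symbol transitions
  (y*y)* : 2 symbol transitions
  (y*y)*z : 3 symbol transitions
  ((y*y)*z)* : 3 symbol transitions
  zyx((y*y)*z)* : 6 symbol transitions
  (zyx((y*y)*z)*)* : 6 symbol transitions

6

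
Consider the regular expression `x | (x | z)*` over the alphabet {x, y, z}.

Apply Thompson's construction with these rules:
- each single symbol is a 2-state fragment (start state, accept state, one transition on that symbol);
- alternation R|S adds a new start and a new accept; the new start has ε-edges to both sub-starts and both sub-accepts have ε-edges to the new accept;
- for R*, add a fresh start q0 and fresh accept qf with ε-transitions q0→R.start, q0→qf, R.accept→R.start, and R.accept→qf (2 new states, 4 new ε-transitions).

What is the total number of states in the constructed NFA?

By structural recursion:
Each of the 3 symbol leaves contributes a 2-state fragment.
  x | z = 6 states
  (x | z)* = 8 states
  x | (x | z)* = 12 states

12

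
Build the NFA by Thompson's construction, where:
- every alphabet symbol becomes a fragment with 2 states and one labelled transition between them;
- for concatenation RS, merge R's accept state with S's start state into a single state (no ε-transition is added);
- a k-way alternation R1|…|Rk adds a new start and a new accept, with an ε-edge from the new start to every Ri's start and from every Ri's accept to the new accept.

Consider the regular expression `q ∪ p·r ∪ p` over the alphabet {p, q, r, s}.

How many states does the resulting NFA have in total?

Per subexpression:
Each of the 4 symbol leaves contributes a 2-state fragment.
  p·r = 3 states
  q ∪ p·r ∪ p = 9 states

9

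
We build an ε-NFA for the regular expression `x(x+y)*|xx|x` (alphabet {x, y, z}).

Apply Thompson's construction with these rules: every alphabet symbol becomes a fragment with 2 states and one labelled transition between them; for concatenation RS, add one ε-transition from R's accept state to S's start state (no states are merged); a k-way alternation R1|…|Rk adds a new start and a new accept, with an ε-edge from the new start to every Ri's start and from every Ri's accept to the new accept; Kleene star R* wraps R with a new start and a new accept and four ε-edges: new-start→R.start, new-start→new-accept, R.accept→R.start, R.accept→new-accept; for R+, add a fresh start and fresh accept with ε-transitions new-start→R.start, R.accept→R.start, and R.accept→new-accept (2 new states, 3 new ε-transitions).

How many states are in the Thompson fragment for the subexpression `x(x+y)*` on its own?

10

Fragment for `x(x+y)*`:
Each of the 3 symbol leaves contributes a 2-state fragment.
  x+ : 4 states
  x+y : 6 states
  (x+y)* : 8 states
  x(x+y)* : 10 states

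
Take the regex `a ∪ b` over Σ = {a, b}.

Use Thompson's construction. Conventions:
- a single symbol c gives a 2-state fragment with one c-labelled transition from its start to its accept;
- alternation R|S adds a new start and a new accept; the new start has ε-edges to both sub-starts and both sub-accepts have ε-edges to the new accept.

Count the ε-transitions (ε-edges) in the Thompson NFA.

4

Recursing over subexpressions:
Each of the 2 symbol leaves contributes 0 ε-transitions.
  a ∪ b : 4 ε-transitions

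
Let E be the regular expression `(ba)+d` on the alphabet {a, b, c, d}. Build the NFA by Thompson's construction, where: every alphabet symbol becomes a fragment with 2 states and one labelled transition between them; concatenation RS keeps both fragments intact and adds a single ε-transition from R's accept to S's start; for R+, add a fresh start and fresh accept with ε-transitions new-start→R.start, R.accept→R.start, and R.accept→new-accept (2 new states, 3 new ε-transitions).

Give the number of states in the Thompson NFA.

Building bottom-up:
Each of the 3 symbol leaves contributes a 2-state fragment.
  ba : 4 states
  (ba)+ : 6 states
  (ba)+d : 8 states

8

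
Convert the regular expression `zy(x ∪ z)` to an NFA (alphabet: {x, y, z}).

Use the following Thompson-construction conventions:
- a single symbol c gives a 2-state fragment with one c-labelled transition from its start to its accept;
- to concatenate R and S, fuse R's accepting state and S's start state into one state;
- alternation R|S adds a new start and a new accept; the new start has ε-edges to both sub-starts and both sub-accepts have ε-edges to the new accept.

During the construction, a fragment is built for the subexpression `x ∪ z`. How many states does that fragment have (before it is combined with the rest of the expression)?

6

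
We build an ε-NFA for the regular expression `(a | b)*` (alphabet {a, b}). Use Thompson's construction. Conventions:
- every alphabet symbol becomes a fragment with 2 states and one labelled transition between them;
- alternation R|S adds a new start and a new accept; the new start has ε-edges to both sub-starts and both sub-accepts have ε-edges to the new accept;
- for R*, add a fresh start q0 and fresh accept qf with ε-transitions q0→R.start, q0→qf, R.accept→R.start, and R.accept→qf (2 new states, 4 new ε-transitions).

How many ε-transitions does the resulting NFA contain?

8

Per subexpression:
Each of the 2 symbol leaves contributes 0 ε-transitions.
  a | b → 4 ε-transitions
  (a | b)* → 8 ε-transitions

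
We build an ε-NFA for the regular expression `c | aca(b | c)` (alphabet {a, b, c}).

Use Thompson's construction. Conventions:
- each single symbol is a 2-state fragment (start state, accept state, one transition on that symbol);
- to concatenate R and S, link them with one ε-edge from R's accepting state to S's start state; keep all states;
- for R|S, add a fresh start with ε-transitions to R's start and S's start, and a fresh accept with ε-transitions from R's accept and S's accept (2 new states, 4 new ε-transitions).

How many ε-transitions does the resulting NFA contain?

By structural recursion:
Each of the 6 symbol leaves contributes 0 ε-transitions.
  b | c → 4 ε-transitions
  aca(b | c) → 7 ε-transitions
  c | aca(b | c) → 11 ε-transitions

11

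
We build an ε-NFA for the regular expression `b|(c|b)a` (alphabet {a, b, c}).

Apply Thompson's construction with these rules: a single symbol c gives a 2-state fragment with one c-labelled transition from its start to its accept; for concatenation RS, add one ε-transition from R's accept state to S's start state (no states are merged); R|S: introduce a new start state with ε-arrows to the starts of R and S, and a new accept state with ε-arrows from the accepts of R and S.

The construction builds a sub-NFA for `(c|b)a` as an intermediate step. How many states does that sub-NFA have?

8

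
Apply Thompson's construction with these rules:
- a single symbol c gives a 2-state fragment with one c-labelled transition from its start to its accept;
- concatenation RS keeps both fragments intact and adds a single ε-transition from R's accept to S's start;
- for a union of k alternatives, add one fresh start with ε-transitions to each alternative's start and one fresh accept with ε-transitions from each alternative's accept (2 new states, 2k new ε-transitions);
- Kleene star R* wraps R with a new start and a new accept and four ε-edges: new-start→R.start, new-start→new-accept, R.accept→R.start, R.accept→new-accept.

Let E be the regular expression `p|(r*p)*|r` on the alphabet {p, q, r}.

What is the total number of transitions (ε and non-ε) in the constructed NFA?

Per subexpression:
Each of the 4 symbol leaves contributes 1 transition (1 symbol, 0 ε).
  r* → 5 transitions (1 symbol, 4 ε)
  r*p → 7 transitions (2 symbol, 5 ε)
  (r*p)* → 11 transitions (2 symbol, 9 ε)
  p|(r*p)*|r → 19 transitions (4 symbol, 15 ε)

19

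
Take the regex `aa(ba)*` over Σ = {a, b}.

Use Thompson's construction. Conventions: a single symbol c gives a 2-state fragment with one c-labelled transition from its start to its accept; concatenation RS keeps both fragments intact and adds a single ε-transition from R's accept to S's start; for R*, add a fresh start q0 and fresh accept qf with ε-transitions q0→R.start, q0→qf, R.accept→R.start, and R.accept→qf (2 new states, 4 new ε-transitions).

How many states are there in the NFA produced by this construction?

10

Per subexpression:
Each of the 4 symbol leaves contributes a 2-state fragment.
  ba — 4 states
  (ba)* — 6 states
  aa(ba)* — 10 states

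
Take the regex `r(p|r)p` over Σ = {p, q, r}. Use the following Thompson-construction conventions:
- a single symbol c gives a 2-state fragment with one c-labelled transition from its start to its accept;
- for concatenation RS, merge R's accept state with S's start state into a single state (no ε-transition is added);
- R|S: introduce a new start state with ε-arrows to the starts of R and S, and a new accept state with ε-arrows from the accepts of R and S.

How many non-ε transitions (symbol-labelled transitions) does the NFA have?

4

Building bottom-up:
Each of the 4 symbol leaves contributes exactly 1 symbol transition.
  p|r → 2 symbol transitions
  r(p|r)p → 4 symbol transitions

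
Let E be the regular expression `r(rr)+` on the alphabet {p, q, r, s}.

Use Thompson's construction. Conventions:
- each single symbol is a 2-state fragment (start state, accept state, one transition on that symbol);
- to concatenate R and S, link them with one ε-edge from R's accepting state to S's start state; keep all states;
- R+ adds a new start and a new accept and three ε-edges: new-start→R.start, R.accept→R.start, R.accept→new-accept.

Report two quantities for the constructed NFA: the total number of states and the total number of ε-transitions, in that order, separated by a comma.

8, 5

By structural recursion:
Each of the 3 symbol leaves contributes 2 states and 0 ε-transitions.
  rr : 4 states, 1 ε-transition
  (rr)+ : 6 states, 4 ε-transitions
  r(rr)+ : 8 states, 5 ε-transitions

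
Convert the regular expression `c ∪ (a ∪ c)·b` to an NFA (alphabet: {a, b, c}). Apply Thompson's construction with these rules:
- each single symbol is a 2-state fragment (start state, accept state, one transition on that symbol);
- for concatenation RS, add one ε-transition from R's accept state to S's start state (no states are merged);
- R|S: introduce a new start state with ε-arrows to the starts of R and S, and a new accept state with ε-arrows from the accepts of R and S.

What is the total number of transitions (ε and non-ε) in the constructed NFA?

13

Building bottom-up:
Each of the 4 symbol leaves contributes 1 transition (1 symbol, 0 ε).
  a ∪ c — 6 transitions (2 symbol, 4 ε)
  (a ∪ c)·b — 8 transitions (3 symbol, 5 ε)
  c ∪ (a ∪ c)·b — 13 transitions (4 symbol, 9 ε)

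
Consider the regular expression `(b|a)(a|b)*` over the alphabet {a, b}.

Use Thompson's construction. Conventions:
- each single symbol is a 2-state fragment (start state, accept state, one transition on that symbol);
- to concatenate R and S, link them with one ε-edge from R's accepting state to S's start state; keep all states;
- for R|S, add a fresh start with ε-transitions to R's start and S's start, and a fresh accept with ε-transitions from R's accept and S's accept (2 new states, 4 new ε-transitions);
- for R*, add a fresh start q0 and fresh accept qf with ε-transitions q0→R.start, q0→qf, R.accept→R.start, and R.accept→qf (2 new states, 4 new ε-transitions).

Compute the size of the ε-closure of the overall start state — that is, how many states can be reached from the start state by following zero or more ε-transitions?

3

Compute the ε-closure size of each fragment's start state recursively; a symbol fragment's start has no outgoing ε-edge, so its closure is just itself (size 1).
  b|a : new start ε-reaches every alternative's start; none of them accept ε, so the new accept is not reached: |ε-closure| = 1 + 1 + 1 = 3
  a|b : new start ε-reaches every alternative's start; none of them accept ε, so the new accept is not reached: |ε-closure| = 1 + 1 + 1 = 3
  (a|b)* : |ε-closure| = 1 (new start) + 3 (body) + 1 (new accept) = 5
  (b|a)(a|b)* : same as the first factor's closure: |ε-closure| = 3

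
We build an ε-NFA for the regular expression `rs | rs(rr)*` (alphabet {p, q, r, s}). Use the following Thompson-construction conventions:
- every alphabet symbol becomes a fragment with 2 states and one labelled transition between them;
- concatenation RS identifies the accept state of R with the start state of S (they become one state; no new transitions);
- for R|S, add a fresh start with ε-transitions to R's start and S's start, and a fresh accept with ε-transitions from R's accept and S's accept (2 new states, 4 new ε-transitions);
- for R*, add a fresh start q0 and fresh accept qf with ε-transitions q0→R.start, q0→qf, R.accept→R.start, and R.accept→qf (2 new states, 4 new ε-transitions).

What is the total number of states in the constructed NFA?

12

Per subexpression:
Each of the 6 symbol leaves contributes a 2-state fragment.
  rs — 3 states
  rr — 3 states
  (rr)* — 5 states
  rs(rr)* — 7 states
  rs | rs(rr)* — 12 states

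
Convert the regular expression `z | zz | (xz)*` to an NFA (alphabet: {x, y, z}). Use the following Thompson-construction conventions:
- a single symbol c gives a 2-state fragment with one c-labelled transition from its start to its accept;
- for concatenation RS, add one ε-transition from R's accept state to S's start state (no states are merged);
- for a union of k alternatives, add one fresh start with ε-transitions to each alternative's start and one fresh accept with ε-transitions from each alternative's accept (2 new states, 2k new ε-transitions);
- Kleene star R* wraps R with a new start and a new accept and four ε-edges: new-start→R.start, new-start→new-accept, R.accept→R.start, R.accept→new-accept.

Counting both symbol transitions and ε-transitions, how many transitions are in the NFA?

Building bottom-up:
Each of the 5 symbol leaves contributes 1 transition (1 symbol, 0 ε).
  zz — 3 transitions (2 symbol, 1 ε)
  xz — 3 transitions (2 symbol, 1 ε)
  (xz)* — 7 transitions (2 symbol, 5 ε)
  z | zz | (xz)* — 17 transitions (5 symbol, 12 ε)

17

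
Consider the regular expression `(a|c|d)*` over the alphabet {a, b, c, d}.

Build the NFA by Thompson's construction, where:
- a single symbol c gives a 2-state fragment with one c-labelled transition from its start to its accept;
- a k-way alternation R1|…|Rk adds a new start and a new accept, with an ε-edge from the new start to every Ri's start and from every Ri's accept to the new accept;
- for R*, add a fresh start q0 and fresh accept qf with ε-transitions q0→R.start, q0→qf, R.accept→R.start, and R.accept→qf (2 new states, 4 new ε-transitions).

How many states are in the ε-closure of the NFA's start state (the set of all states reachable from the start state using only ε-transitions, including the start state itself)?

Compute the ε-closure size of each fragment's start state recursively; a symbol fragment's start has no outgoing ε-edge, so its closure is just itself (size 1).
  a|c|d : new start ε-reaches every alternative's start; none of them accept ε, so the new accept is not reached: C = 1 + 1 + 1 + 1 = 4
  (a|c|d)* : the star's fresh start ε-reaches both the body's start and the fresh accept: C = 2 + 4 = 6

6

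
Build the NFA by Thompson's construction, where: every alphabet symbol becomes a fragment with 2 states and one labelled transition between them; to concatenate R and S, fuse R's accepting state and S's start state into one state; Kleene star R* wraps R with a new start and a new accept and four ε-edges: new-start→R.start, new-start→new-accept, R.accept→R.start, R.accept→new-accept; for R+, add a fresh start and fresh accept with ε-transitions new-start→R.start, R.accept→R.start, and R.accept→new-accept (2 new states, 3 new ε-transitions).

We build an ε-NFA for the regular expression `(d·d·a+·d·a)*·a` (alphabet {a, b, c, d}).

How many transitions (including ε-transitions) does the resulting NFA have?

Bottom-up over the parse tree:
Each of the 6 symbol leaves contributes 1 transition (1 symbol, 0 ε).
  a+ : 4 transitions (1 symbol, 3 ε)
  d·d·a+·d·a : 8 transitions (5 symbol, 3 ε)
  (d·d·a+·d·a)* : 12 transitions (5 symbol, 7 ε)
  (d·d·a+·d·a)*·a : 13 transitions (6 symbol, 7 ε)

13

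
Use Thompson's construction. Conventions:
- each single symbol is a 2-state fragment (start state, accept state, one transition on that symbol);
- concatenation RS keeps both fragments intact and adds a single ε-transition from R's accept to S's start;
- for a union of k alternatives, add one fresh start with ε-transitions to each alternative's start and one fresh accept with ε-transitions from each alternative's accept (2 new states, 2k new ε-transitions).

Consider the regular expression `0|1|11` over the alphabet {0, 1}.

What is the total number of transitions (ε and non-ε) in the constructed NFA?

11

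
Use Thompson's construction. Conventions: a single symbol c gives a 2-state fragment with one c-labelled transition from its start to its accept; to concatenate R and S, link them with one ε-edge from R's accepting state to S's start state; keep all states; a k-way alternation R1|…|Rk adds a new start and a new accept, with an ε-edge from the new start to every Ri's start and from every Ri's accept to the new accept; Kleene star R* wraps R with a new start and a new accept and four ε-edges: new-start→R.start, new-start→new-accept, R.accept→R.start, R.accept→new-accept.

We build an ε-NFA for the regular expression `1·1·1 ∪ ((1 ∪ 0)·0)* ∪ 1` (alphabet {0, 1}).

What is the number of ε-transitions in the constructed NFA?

17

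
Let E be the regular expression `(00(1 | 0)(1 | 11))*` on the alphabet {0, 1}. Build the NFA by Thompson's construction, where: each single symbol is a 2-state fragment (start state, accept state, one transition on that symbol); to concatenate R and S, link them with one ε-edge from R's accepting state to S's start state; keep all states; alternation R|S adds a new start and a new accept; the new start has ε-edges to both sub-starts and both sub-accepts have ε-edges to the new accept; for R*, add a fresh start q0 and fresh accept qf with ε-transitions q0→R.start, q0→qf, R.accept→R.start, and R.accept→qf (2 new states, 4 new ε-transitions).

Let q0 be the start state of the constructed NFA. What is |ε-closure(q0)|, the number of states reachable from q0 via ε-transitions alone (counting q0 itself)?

Let C(F) = |ε-closure(F.start)| within fragment F, and note whether F accepts ε. Symbol fragments have C = 1 and do not accept ε. Then:
  1 | 0 — new start ε-reaches every alternative's start; none of them accept ε, so the new accept is not reached: |ε-closure| = 1 + 1 + 1 = 3
  11 — |ε-closure| equals the left operand's closure size = 1 (its accept is not ε-reachable, so the closure stops there)
  1 | 11 — new start ε-reaches every alternative's start; none of them accept ε, so the new accept is not reached: |ε-closure| = 1 + 1 + 1 = 3
  00(1 | 0)(1 | 11) — |ε-closure| equals the left operand's closure size = 1 (its accept is not ε-reachable, so the closure stops there)
  (00(1 | 0)(1 | 11))* — the star's fresh start ε-reaches both the body's start and the fresh accept: |ε-closure| = 2 + 1 = 3

3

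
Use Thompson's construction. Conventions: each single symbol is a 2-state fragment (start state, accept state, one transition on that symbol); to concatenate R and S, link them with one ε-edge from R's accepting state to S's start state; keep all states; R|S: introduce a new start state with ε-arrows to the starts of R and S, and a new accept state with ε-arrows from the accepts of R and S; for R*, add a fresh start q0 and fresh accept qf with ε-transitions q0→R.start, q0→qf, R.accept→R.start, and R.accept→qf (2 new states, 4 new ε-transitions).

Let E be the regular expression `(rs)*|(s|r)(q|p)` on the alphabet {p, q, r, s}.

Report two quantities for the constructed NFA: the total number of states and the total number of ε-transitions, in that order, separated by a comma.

20, 18

Building bottom-up:
Each of the 6 symbol leaves contributes 2 states and 0 ε-transitions.
  rs → 4 states, 1 ε-transition
  (rs)* → 6 states, 5 ε-transitions
  s|r → 6 states, 4 ε-transitions
  q|p → 6 states, 4 ε-transitions
  (s|r)(q|p) → 12 states, 9 ε-transitions
  (rs)*|(s|r)(q|p) → 20 states, 18 ε-transitions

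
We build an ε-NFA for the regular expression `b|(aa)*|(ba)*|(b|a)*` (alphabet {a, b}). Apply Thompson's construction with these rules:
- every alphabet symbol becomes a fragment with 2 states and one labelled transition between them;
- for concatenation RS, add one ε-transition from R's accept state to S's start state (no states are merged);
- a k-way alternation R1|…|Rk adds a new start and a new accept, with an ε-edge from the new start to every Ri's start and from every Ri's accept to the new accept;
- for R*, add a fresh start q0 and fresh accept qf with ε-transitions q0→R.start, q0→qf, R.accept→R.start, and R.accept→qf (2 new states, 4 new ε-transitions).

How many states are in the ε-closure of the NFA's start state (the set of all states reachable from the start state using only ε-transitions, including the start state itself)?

14

Let C(F) = |ε-closure(F.start)| within fragment F, and note whether F accepts ε. Symbol fragments have C = 1 and do not accept ε. Then:
  aa — |ε-closure| equals the left operand's closure size = 1 (its accept is not ε-reachable, so the closure stops there)
  (aa)* — new start has ε-edges to the inner start and to the new accept, so |ε-closure| = 2 + 1 = 3
  ba — |ε-closure| equals the left operand's closure size = 1 (its accept is not ε-reachable, so the closure stops there)
  (ba)* — new start has ε-edges to the inner start and to the new accept, so |ε-closure| = 2 + 1 = 3
  b|a — new start ε-reaches every alternative's start; none of them accept ε, so the new accept is not reached: |ε-closure| = 1 + 1 + 1 = 3
  (b|a)* — |ε-closure| = 1 (new start) + 3 (body) + 1 (new accept) = 5
  b|(aa)*|(ba)*|(b|a)* — |ε-closure| = 1 (new start) + (1 + 3 + 3 + 5) + 1 (new accept, since some branch ε-reaches its own accept) = 14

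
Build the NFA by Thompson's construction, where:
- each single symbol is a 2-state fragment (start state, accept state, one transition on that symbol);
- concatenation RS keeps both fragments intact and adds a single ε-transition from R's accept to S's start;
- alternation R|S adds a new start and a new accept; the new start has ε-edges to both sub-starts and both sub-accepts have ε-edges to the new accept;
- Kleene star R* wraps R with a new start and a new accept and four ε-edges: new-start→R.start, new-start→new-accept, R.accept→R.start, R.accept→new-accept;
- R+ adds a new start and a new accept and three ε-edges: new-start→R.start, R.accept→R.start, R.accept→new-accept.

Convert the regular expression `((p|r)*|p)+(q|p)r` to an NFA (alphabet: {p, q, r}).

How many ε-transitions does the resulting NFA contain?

Per subexpression:
Each of the 6 symbol leaves contributes 0 ε-transitions.
  p|r : 4 ε-transitions
  (p|r)* : 8 ε-transitions
  (p|r)*|p : 12 ε-transitions
  ((p|r)*|p)+ : 15 ε-transitions
  q|p : 4 ε-transitions
  ((p|r)*|p)+(q|p)r : 21 ε-transitions

21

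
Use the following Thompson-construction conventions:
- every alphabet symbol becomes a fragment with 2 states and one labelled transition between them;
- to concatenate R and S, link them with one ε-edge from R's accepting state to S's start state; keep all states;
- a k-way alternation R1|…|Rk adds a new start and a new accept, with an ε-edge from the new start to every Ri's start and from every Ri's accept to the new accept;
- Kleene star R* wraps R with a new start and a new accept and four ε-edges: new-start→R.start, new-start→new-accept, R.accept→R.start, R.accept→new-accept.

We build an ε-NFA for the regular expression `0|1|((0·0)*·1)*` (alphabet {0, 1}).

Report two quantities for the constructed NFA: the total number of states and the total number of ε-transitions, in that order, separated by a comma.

16, 16

Recursing over subexpressions:
Each of the 5 symbol leaves contributes 2 states and 0 ε-transitions.
  0·0 : 4 states, 1 ε-transition
  (0·0)* : 6 states, 5 ε-transitions
  (0·0)*·1 : 8 states, 6 ε-transitions
  ((0·0)*·1)* : 10 states, 10 ε-transitions
  0|1|((0·0)*·1)* : 16 states, 16 ε-transitions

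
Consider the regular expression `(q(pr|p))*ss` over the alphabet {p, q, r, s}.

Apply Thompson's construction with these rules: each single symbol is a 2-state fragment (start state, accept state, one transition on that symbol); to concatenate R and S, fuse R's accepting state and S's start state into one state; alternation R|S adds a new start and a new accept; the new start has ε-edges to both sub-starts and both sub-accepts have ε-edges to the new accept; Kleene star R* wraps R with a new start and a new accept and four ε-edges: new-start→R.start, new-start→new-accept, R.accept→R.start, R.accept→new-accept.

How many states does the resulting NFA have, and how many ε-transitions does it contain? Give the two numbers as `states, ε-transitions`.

12, 8

Per subexpression:
Each of the 6 symbol leaves contributes 2 states and 0 ε-transitions.
  pr — 3 states, 0 ε-transitions
  pr|p — 7 states, 4 ε-transitions
  q(pr|p) — 8 states, 4 ε-transitions
  (q(pr|p))* — 10 states, 8 ε-transitions
  (q(pr|p))*ss — 12 states, 8 ε-transitions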